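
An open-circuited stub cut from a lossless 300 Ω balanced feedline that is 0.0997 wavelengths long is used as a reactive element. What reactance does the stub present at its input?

X_in ≈ -415 Ω (capacitive)

βl = 2π × 0.0997 = 35.9°
tan(βl) = 0.724
For an open-circuited stub, Z_in = −jZ_0·cot(βl) = −jZ_0/tan(βl)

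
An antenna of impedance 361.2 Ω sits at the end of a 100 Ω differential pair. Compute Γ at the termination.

Γ = (Z_L − Z_0)/(Z_L + Z_0) = (361.2 − 100)/(361.2 + 100) = 261.2/461.2

Γ = 0.566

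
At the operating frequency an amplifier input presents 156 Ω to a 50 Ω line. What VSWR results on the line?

VSWR ≈ 3.12

Γ = (156 − 50)/(156 + 50) = 0.515
VSWR = (1 + 0.515)/(1 − 0.515)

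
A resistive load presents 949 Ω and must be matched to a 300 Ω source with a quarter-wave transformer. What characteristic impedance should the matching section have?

Z_qwt = √(Z_0·R_L) = √(300 × 949) = √284700

Z_qwt ≈ 534 Ω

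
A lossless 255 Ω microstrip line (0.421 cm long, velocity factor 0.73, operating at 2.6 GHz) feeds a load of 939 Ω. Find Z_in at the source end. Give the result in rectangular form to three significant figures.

λ = v/f = 0.73·c / 2.6 GHz = 0.0842 m
βl = 2π·l/λ = 2π × 0.05 = 18°
tan(βl) = tan(18°) = 0.325
Z_in = Z_0·(Z_L + jZ_0·tanβl)/(Z_0 + jZ_L·tanβl)
     = 255·(939 + j82.8)/(255 + j305)

Z_in ≈ 427 − j428 Ω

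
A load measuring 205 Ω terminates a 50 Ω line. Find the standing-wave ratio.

VSWR ≈ 4.1

For a purely resistive load, VSWR = R_L/Z_0 or Z_0/R_L (whichever > 1) = 205/50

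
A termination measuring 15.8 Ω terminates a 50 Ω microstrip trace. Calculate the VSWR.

VSWR ≈ 3.16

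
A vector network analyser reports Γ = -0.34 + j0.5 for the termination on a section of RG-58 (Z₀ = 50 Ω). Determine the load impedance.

Z_L = Z_0·(1 + Γ)/(1 − Γ) = 50·(0.66 + j0.5)/(1.34 − j0.5)

Z_L ≈ 15.5 + j24.4 Ω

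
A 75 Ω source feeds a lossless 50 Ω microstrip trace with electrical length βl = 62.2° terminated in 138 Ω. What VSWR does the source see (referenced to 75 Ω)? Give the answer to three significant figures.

VSWR ≈ 3.67

tan(βl) = 1.9
Z_in = Z_0·(Z_L + jZ_0·tanβl)/(Z_0 + jZ_L·tanβl) = 22.3 − j22.1 Ω
Γ_s = (Z_in − Z_s)/(Z_in + Z_s) = (-52.7 − j22.1)/(97.3 − j22.1), |Γ_s| = 0.572
VSWR = (1 + |Γ_s|)/(1 − |Γ_s|)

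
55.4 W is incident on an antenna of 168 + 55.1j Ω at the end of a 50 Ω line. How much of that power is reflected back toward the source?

|Γ| = |(118 + j55.1)/(218 + j55.1)| = 0.579
|Γ|² = 0.335
P_refl = |Γ|²·P_inc = 18.6 W, P_del = (1 − |Γ|²)·P_inc = 36.8 W

P_reflected ≈ 18.6 W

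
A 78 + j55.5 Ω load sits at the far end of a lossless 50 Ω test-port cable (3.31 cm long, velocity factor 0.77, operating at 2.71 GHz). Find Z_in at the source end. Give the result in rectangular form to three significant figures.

Z_in ≈ 24.3 + j23.4 Ω

λ = v/f = 0.77·c / 2.71 GHz = 0.0852 m
βl = 2π·l/λ = 2π × 0.388 = 140°
tan(βl) = tan(140°) = -0.845
Z_in = Z_0·(Z_L + jZ_0·tanβl)/(Z_0 + jZ_L·tanβl)
     = 50·(78 + j13.2)/(96.9 − j65.9)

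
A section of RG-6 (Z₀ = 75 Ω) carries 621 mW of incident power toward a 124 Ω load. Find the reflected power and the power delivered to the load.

P_reflected ≈ 37.7 mW; P_delivered ≈ 583 mW

Γ = (124 − 75)/(124 + 75) = 0.246
|Γ|² = 0.0606
P_refl = |Γ|²·P_inc = 37.7 mW, P_del = (1 − |Γ|²)·P_inc = 583 mW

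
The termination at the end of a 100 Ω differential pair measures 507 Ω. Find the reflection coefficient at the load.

Γ = 0.671

Γ = (Z_L − Z_0)/(Z_L + Z_0) = (507 − 100)/(507 + 100) = 407/607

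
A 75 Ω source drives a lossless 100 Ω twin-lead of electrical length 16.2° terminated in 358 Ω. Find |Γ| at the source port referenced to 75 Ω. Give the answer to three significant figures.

|Γ| ≈ 0.644

tan(βl) = 0.291
Z_in = Z_0·(Z_L + jZ_0·tanβl)/(Z_0 + jZ_L·tanβl) = 186 − j165 Ω
Γ_s = (Z_in − Z_s)/(Z_in + Z_s) = (111 − j165)/(261 − j165), |Γ_s| = 0.644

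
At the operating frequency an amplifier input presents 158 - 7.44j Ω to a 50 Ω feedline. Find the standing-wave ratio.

VSWR ≈ 3.17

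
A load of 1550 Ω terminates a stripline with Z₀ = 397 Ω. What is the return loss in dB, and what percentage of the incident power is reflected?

Γ = (1550 − 397)/(1550 + 397) = 0.592
RL = −20·log₁₀(0.592) = 4.55 dB
P_refl/P_inc = |Γ|² = 0.351

RL ≈ 4.55 dB; 35.1% of incident power reflected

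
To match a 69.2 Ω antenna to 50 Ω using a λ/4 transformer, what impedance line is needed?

Z_qwt = √(Z_0·R_L) = √(50 × 69.2) = √3460

Z_qwt ≈ 58.8 Ω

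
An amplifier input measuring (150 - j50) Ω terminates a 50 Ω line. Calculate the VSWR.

VSWR ≈ 3.37

Γ = (Z_L − Z_0)/(Z_L + Z_0) = (100 − j50)/(200 − j50)
|Γ| = 112/206 = 0.542
VSWR = (1 + |Γ|)/(1 − |Γ|) = 1.54/0.458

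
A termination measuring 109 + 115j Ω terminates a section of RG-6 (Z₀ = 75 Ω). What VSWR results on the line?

Γ = (Z_L − Z_0)/(Z_L + Z_0) = (34 + j115)/(184 + j115)
|Γ| = 120/217 = 0.553
VSWR = (1 + |Γ|)/(1 − |Γ|) = 1.55/0.447

VSWR ≈ 3.47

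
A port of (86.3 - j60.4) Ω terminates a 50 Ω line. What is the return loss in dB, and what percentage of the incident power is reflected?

Γ = (36.3 − j60.4)/(136.3 − j60.4), |Γ| = 0.473
RL = −20·log₁₀(0.473) = 6.51 dB
P_refl/P_inc = |Γ|² = 0.223

RL ≈ 6.51 dB; 22.3% of incident power reflected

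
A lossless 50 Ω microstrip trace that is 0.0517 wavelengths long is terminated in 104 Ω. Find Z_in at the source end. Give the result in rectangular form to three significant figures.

βl = 2π × 0.0517 = 18.6°
tan(βl) = tan(18.6°) = 0.337
Z_in = Z_0·(Z_L + jZ_0·tanβl)/(Z_0 + jZ_L·tanβl)
     = 50·(104 + j16.8)/(50 + j35)

Z_in ≈ 77.7 − j37.6 Ω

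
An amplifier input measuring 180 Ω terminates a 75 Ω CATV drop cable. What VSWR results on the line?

For a purely resistive load, VSWR = R_L/Z_0 or Z_0/R_L (whichever > 1) = 180/75

VSWR ≈ 2.4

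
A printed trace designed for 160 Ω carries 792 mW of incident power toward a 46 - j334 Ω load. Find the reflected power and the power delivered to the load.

P_reflected ≈ 641 mW; P_delivered ≈ 151 mW

|Γ| = |(-114 − j334)/(206 − j334)| = 0.899
|Γ|² = 0.809
P_refl = |Γ|²·P_inc = 641 mW, P_del = (1 − |Γ|²)·P_inc = 151 mW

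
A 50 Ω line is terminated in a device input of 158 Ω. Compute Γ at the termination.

Γ = (Z_L − Z_0)/(Z_L + Z_0) = (158 − 50)/(158 + 50) = 108/208

Γ = 0.519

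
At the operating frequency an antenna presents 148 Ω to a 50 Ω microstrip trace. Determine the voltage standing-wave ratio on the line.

Γ = (148 − 50)/(148 + 50) = 0.495
VSWR = (1 + 0.495)/(1 − 0.495)

VSWR ≈ 2.96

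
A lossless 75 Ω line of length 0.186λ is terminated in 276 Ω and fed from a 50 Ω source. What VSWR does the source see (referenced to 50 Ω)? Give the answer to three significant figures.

VSWR ≈ 2.96

βl = 2π × 0.186 = 67°
tan(βl) = 2.35
Z_in = Z_0·(Z_L + jZ_0·tanβl)/(Z_0 + jZ_L·tanβl) = 23.7 − j29.2 Ω
Γ_s = (Z_in − Z_s)/(Z_in + Z_s) = (-26.3 − j29.2)/(73.7 − j29.2), |Γ_s| = 0.495
VSWR = (1 + |Γ_s|)/(1 − |Γ_s|)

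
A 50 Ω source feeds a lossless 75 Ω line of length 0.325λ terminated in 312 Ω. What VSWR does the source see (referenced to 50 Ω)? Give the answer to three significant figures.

VSWR ≈ 3.52

βl = 2π × 0.325 = 117°
tan(βl) = -1.96
Z_in = Z_0·(Z_L + jZ_0·tanβl)/(Z_0 + jZ_L·tanβl) = 22.4 + j35.5 Ω
Γ_s = (Z_in − Z_s)/(Z_in + Z_s) = (-27.6 + j35.5)/(72.4 + j35.5), |Γ_s| = 0.558
VSWR = (1 + |Γ_s|)/(1 − |Γ_s|)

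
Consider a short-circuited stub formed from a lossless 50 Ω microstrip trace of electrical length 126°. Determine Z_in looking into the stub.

Z_in ≈ −j68.8 Ω

tan(βl) = -1.38
For a short-circuited stub, Z_in = jZ_0·tan(βl)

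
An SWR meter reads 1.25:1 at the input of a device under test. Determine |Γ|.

|Γ| ≈ 0.111

|Γ| = (S − 1)/(S + 1) = (1.25 − 1)/(1.25 + 1) = 0.25/2.25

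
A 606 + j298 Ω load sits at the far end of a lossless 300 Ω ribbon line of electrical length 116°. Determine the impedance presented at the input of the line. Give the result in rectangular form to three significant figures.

tan(βl) = tan(116°) = -2.05
Z_in = Z_0·(Z_L + jZ_0·tanβl)/(Z_0 + jZ_L·tanβl)
     = 300·(606 − j317)/(911 − j1240)

Z_in ≈ 120 + j58.7 Ω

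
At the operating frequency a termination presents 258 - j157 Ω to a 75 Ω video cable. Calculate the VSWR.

VSWR ≈ 4.8

Γ = (Z_L − Z_0)/(Z_L + Z_0) = (183 − j157)/(333 − j157)
|Γ| = 241/368 = 0.655
VSWR = (1 + |Γ|)/(1 − |Γ|) = 1.65/0.345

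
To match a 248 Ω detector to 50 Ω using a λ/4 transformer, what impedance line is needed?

Z_qwt = √(Z_0·R_L) = √(50 × 248) = √12400

Z_qwt ≈ 111 Ω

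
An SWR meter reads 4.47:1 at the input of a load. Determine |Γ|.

|Γ| ≈ 0.634

|Γ| = (S − 1)/(S + 1) = (4.47 − 1)/(4.47 + 1) = 3.47/5.47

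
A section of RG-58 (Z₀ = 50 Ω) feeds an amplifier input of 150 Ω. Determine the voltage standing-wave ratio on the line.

VSWR ≈ 3

Γ = (150 − 50)/(150 + 50) = 0.5
VSWR = (1 + 0.5)/(1 − 0.5)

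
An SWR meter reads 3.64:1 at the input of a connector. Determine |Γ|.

|Γ| ≈ 0.569

|Γ| = (S − 1)/(S + 1) = (3.64 − 1)/(3.64 + 1) = 2.64/4.64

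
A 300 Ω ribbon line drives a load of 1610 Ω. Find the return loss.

RL ≈ 3.28 dB

Γ = (1610 − 300)/(1610 + 300) = 0.686
RL = −20·log₁₀|Γ| = −20·log₁₀(0.686)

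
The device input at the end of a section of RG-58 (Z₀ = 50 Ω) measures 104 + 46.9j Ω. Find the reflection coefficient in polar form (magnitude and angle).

Γ ≈ 0.444 ∠ 24°

Γ = (Z_L − Z_0)/(Z_L + Z_0) = (54 + j46.9)/(154 + j46.9)
|Γ| = 71.5/161 = 0.444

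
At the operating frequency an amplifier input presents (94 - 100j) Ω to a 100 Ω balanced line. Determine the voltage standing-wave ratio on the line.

VSWR ≈ 2.7

Γ = (Z_L − Z_0)/(Z_L + Z_0) = (-6 − j100)/(194 − j100)
|Γ| = 100/218 = 0.459
VSWR = (1 + |Γ|)/(1 − |Γ|) = 1.46/0.541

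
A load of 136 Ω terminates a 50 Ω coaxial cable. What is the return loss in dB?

Γ = (136 − 50)/(136 + 50) = 0.462
RL = −20·log₁₀|Γ| = −20·log₁₀(0.462)

RL ≈ 6.7 dB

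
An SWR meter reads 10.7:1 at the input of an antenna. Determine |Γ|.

|Γ| = (S − 1)/(S + 1) = (10.7 − 1)/(10.7 + 1) = 9.7/11.7

|Γ| ≈ 0.829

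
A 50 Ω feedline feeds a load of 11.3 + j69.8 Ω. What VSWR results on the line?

Γ = (Z_L − Z_0)/(Z_L + Z_0) = (-38.7 + j69.8)/(61.3 + j69.8)
|Γ| = 79.8/92.9 = 0.859
VSWR = (1 + |Γ|)/(1 − |Γ|) = 1.86/0.141

VSWR ≈ 13.2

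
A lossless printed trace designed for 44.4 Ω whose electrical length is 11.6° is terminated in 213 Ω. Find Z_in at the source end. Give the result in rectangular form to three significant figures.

Z_in ≈ 113 − j102 Ω

tan(βl) = tan(11.6°) = 0.205
Z_in = Z_0·(Z_L + jZ_0·tanβl)/(Z_0 + jZ_L·tanβl)
     = 44.4·(213 + j9.11)/(44.4 + j43.7)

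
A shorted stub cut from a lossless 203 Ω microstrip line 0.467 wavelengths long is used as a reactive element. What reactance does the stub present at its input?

βl = 2π × 0.467 = 168°
tan(βl) = -0.21
For a shorted stub, Z_in = jZ_0·tan(βl)

X_in ≈ -42.7 Ω (capacitive)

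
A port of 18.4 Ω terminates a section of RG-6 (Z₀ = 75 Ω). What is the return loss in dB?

RL ≈ 4.35 dB

Γ = (18.4 − 75)/(18.4 + 75) = -0.606
RL = −20·log₁₀|Γ| = −20·log₁₀(0.606)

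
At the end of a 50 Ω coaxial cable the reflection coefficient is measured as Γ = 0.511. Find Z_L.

Z_L ≈ 154 Ω

Z_L = Z_0·(1 + Γ)/(1 − Γ) = 50·(1.51)/(0.489)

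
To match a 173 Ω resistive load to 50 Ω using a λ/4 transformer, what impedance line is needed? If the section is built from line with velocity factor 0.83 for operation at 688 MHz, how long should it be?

Z_qwt = √(Z_0·R_L) = √(50 × 173) = √8650
λ = 0.83·c/f = 0.362 m, so l = λ/4 = 0.0905 m

Z_qwt ≈ 93 Ω; length ≈ 9.05 cm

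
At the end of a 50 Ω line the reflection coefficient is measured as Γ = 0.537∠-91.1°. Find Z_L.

Z_L = Z_0·(1 + Γ)/(1 − Γ) = 50·(0.99 − j0.537)/(1.01 + j0.537)

Z_L ≈ 27.2 − j41 Ω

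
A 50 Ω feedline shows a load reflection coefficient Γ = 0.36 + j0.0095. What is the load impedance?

Z_L = Z_0·(1 + Γ)/(1 − Γ) = 50·(1.36 + j0.0095)/(0.64 − j0.0095)

Z_L ≈ 106 + j2.32 Ω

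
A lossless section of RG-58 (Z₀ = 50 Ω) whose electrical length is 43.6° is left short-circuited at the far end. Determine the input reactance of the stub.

tan(βl) = 0.952
For a short-circuited stub, Z_in = jZ_0·tan(βl)

X_in ≈ 47.6 Ω (inductive)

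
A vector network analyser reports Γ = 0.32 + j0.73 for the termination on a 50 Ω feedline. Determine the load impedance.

Z_L ≈ 18.3 + j73.3 Ω

Z_L = Z_0·(1 + Γ)/(1 − Γ) = 50·(1.32 + j0.73)/(0.68 − j0.73)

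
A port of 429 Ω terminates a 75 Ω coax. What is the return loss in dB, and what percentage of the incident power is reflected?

Γ = (429 − 75)/(429 + 75) = 0.702
RL = −20·log₁₀(0.702) = 3.07 dB
P_refl/P_inc = |Γ|² = 0.493

RL ≈ 3.07 dB; 49.3% of incident power reflected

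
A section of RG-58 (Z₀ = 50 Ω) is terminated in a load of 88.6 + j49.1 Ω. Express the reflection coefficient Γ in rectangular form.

Γ = (Z_L − Z_0)/(Z_L + Z_0) = (38.6 + j49.1)/(138.6 + j49.1)

Γ ≈ 0.359 + j0.227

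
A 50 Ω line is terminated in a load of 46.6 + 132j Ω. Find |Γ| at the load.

Γ = (Z_L − Z_0)/(Z_L + Z_0) = (-3.4 + j132)/(96.6 + j132)
|Γ| = 132/164

|Γ| ≈ 0.807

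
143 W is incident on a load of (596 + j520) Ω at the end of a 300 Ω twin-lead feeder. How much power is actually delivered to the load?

P_delivered ≈ 95.3 W

|Γ| = |(296 + j520)/(896 + j520)| = 0.578
|Γ|² = 0.334
P_refl = |Γ|²·P_inc = 47.7 W, P_del = (1 − |Γ|²)·P_inc = 95.3 W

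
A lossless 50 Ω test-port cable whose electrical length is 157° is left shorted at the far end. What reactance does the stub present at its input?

X_in ≈ -21.2 Ω (capacitive)

tan(βl) = -0.424
For a shorted stub, Z_in = jZ_0·tan(βl)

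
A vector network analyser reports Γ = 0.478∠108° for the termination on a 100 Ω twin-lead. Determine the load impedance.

Z_L = Z_0·(1 + Γ)/(1 − Γ) = 100·(0.852 + j0.455)/(1.15 − j0.455)

Z_L ≈ 50.6 + j59.7 Ω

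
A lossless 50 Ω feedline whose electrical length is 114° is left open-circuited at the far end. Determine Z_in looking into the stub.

Z_in ≈ +j22.3 Ω

tan(βl) = -2.25
For an open-circuited stub, Z_in = −jZ_0·cot(βl) = −jZ_0/tan(βl)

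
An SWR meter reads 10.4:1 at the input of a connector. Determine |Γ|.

|Γ| = (S − 1)/(S + 1) = (10.4 − 1)/(10.4 + 1) = 9.4/11.4

|Γ| ≈ 0.825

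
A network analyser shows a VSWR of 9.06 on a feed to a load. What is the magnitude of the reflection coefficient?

|Γ| ≈ 0.801

|Γ| = (S − 1)/(S + 1) = (9.06 − 1)/(9.06 + 1) = 8.06/10.1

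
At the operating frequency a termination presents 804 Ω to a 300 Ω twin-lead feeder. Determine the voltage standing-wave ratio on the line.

Γ = (804 − 300)/(804 + 300) = 0.457
VSWR = (1 + 0.457)/(1 − 0.457)

VSWR ≈ 2.68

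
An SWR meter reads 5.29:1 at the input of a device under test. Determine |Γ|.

|Γ| ≈ 0.682

|Γ| = (S − 1)/(S + 1) = (5.29 − 1)/(5.29 + 1) = 4.29/6.29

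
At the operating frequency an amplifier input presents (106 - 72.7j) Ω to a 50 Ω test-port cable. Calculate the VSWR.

VSWR ≈ 3.28

Γ = (Z_L − Z_0)/(Z_L + Z_0) = (56 − j72.7)/(156 − j72.7)
|Γ| = 91.8/172 = 0.533
VSWR = (1 + |Γ|)/(1 − |Γ|) = 1.53/0.467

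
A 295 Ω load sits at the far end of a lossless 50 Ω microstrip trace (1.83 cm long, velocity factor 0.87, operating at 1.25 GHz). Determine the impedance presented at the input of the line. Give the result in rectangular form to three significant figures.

Z_in ≈ 28.8 − j73.5 Ω

λ = v/f = 0.87·c / 1.25 GHz = 0.209 m
βl = 2π·l/λ = 2π × 0.0876 = 31.6°
tan(βl) = tan(31.6°) = 0.614
Z_in = Z_0·(Z_L + jZ_0·tanβl)/(Z_0 + jZ_L·tanβl)
     = 50·(295 + j30.7)/(50 + j181)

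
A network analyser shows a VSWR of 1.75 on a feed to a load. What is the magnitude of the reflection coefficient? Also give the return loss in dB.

|Γ| ≈ 0.273; return loss ≈ 11.3 dB

|Γ| = (S − 1)/(S + 1) = (1.75 − 1)/(1.75 + 1) = 0.75/2.75
RL = −20·log₁₀|Γ| = −20·log₁₀(0.273)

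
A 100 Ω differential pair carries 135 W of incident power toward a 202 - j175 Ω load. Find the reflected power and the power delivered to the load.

|Γ| = |(102 − j175)/(302 − j175)| = 0.58
|Γ|² = 0.337
P_refl = |Γ|²·P_inc = 45.5 W, P_del = (1 − |Γ|²)·P_inc = 89.5 W

P_reflected ≈ 45.5 W; P_delivered ≈ 89.5 W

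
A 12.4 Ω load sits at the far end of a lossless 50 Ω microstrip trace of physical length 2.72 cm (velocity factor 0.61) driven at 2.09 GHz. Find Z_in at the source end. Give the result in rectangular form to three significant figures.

Z_in ≈ 64.8 − j84.7 Ω

λ = v/f = 0.61·c / 2.09 GHz = 0.0876 m
βl = 2π·l/λ = 2π × 0.311 = 112°
tan(βl) = tan(112°) = -2.5
Z_in = Z_0·(Z_L + jZ_0·tanβl)/(Z_0 + jZ_L·tanβl)
     = 50·(12.4 − j125)/(50 − j31)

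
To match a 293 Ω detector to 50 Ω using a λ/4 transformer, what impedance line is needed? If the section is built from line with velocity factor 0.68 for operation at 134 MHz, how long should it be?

Z_qwt = √(Z_0·R_L) = √(50 × 293) = √14650
λ = 0.68·c/f = 1.52 m, so l = λ/4 = 0.381 m

Z_qwt ≈ 121 Ω; length ≈ 38.1 cm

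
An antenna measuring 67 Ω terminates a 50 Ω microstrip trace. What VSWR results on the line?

Γ = (67 − 50)/(67 + 50) = 0.145
VSWR = (1 + 0.145)/(1 − 0.145)

VSWR ≈ 1.34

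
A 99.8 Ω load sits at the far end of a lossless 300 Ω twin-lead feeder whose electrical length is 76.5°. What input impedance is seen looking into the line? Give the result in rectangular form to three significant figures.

tan(βl) = tan(76.5°) = 4.17
Z_in = Z_0·(Z_L + jZ_0·tanβl)/(Z_0 + jZ_L·tanβl)
     = 300·(99.8 + j1250)/(300 + j416)

Z_in ≈ 627 + j381 Ω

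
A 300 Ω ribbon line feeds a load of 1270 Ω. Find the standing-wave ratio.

Γ = (1270 − 300)/(1270 + 300) = 0.618
VSWR = (1 + 0.618)/(1 − 0.618)

VSWR ≈ 4.23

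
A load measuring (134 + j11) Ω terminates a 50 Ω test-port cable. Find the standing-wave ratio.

VSWR ≈ 2.7

Γ = (Z_L − Z_0)/(Z_L + Z_0) = (84 + j11)/(184 + j11)
|Γ| = 84.7/184 = 0.46
VSWR = (1 + |Γ|)/(1 − |Γ|) = 1.46/0.54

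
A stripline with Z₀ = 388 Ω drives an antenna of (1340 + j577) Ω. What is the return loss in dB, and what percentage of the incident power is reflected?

RL ≈ 4.28 dB; 37.3% of incident power reflected

Γ = (952 + j577)/(1728 + j577), |Γ| = 0.611
RL = −20·log₁₀(0.611) = 4.28 dB
P_refl/P_inc = |Γ|² = 0.373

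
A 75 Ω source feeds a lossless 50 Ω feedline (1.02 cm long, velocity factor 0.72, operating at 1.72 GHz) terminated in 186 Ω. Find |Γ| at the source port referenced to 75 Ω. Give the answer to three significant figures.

λ = v/f = 0.72·c / 1.72 GHz = 0.126 m
βl = 2π·l/λ = 2π × 0.0812 = 29.2°
tan(βl) = 0.56
Z_in = Z_0·(Z_L + jZ_0·tanβl)/(Z_0 + jZ_L·tanβl) = 45.8 − j67.3 Ω
Γ_s = (Z_in − Z_s)/(Z_in + Z_s) = (-29.2 − j67.3)/(121 − j67.3), |Γ_s| = 0.531

|Γ| ≈ 0.531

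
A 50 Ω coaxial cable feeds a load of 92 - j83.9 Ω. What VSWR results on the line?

VSWR ≈ 3.64

Γ = (Z_L − Z_0)/(Z_L + Z_0) = (42 − j83.9)/(142 − j83.9)
|Γ| = 93.8/165 = 0.569
VSWR = (1 + |Γ|)/(1 − |Γ|) = 1.57/0.431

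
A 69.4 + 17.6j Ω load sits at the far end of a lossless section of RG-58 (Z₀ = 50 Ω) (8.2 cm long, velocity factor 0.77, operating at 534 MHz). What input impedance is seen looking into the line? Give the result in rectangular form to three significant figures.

Z_in ≈ 41.7 − j18.5 Ω

λ = v/f = 0.77·c / 534 MHz = 0.433 m
βl = 2π·l/λ = 2π × 0.19 = 68.2°
tan(βl) = tan(68.2°) = 2.51
Z_in = Z_0·(Z_L + jZ_0·tanβl)/(Z_0 + jZ_L·tanβl)
     = 50·(69.4 + j143)/(5.91 + j174)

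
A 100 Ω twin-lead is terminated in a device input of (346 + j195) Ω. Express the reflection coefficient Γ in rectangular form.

Γ = (Z_L − Z_0)/(Z_L + Z_0) = (246 + j195)/(446 + j195)

Γ ≈ 0.624 + j0.165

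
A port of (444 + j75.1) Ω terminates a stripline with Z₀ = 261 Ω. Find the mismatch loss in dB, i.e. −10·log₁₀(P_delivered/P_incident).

mismatch loss ≈ 0.352 dB

Γ = (183 + j75.1)/(705 + j75.1), |Γ| = 0.279
|Γ|² = 0.0778, so P_del/P_inc = 1 − |Γ|² = 0.922
ML = −10·log₁₀(1 − |Γ|²)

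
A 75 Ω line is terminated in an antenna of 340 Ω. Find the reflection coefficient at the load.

Γ = 0.639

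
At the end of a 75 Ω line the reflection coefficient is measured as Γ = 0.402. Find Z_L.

Z_L ≈ 176 Ω

Z_L = Z_0·(1 + Γ)/(1 − Γ) = 75·(1.4)/(0.598)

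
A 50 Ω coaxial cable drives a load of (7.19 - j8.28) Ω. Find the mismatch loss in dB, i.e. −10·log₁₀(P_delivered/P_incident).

mismatch loss ≈ 3.66 dB

Γ = (-42.81 − j8.28)/(57.19 − j8.28), |Γ| = 0.755
|Γ|² = 0.569, so P_del/P_inc = 1 − |Γ|² = 0.431
ML = −10·log₁₀(1 − |Γ|²)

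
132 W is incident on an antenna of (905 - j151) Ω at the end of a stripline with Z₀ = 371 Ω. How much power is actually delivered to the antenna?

|Γ| = |(534 − j151)/(1276 − j151)| = 0.432
|Γ|² = 0.187
P_refl = |Γ|²·P_inc = 24.6 W, P_del = (1 − |Γ|²)·P_inc = 107 W

P_delivered ≈ 107 W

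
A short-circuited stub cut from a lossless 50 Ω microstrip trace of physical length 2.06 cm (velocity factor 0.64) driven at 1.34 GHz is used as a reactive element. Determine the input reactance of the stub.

X_in ≈ 63.4 Ω (inductive)

λ = v/f = 0.64·c / 1.34 GHz = 0.143 m
βl = 2π·l/λ = 2π × 0.144 = 51.8°
tan(βl) = 1.27
For a short-circuited stub, Z_in = jZ_0·tan(βl)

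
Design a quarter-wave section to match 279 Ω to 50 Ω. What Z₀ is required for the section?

Z_qwt = √(Z_0·R_L) = √(50 × 279) = √13950

Z_qwt ≈ 118 Ω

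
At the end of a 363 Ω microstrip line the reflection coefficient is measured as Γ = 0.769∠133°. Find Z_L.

Z_L ≈ 56.2 + j155 Ω

Z_L = Z_0·(1 + Γ)/(1 − Γ) = 363·(0.476 + j0.562)/(1.52 − j0.562)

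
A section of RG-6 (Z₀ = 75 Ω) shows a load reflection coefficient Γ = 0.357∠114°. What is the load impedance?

Z_L = Z_0·(1 + Γ)/(1 − Γ) = 75·(0.855 + j0.326)/(1.15 − j0.326)

Z_L ≈ 46.2 + j34.5 Ω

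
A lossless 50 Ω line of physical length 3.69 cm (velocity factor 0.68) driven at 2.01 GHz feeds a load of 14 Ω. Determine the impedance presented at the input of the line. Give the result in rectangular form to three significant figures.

λ = v/f = 0.68·c / 2.01 GHz = 0.101 m
βl = 2π·l/λ = 2π × 0.364 = 131°
tan(βl) = tan(131°) = -1.15
Z_in = Z_0·(Z_L + jZ_0·tanβl)/(Z_0 + jZ_L·tanβl)
     = 50·(14 − j57.7)/(50 − j16.2)

Z_in ≈ 29.6 − j48.2 Ω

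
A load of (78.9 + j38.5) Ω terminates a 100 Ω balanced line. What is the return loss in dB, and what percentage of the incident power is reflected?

Γ = (-21.1 + j38.5)/(178.9 + j38.5), |Γ| = 0.24
RL = −20·log₁₀(0.24) = 12.4 dB
P_refl/P_inc = |Γ|² = 0.0576

RL ≈ 12.4 dB; 5.76% of incident power reflected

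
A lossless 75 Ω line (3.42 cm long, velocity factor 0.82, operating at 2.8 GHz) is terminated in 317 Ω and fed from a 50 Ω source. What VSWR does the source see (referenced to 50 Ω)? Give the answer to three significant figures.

VSWR ≈ 4.93

λ = v/f = 0.82·c / 2.8 GHz = 0.0879 m
βl = 2π·l/λ = 2π × 0.389 = 140°
tan(βl) = -0.835
Z_in = Z_0·(Z_L + jZ_0·tanβl)/(Z_0 + jZ_L·tanβl) = 40 + j78.5 Ω
Γ_s = (Z_in − Z_s)/(Z_in + Z_s) = (-10 + j78.5)/(90 + j78.5), |Γ_s| = 0.663
VSWR = (1 + |Γ_s|)/(1 − |Γ_s|)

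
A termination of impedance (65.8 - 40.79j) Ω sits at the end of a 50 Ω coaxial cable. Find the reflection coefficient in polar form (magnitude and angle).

Γ ≈ 0.356 ∠ -49.4°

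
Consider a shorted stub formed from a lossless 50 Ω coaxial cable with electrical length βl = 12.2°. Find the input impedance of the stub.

Z_in ≈ +j10.8 Ω

tan(βl) = 0.216
For a shorted stub, Z_in = jZ_0·tan(βl)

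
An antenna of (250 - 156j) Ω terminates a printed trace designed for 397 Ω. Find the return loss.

RL ≈ 9.84 dB

Γ = (-147 − j156)/(647 − j156), |Γ| = 0.322
RL = −20·log₁₀|Γ| = −20·log₁₀(0.322)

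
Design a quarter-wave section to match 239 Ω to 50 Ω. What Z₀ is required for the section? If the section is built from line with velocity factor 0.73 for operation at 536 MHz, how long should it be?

Z_qwt = √(Z_0·R_L) = √(50 × 239) = √11950
λ = 0.73·c/f = 0.409 m, so l = λ/4 = 0.102 m

Z_qwt ≈ 109 Ω; length ≈ 10.2 cm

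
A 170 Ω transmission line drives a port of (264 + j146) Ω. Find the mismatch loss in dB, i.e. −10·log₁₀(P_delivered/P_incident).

mismatch loss ≈ 0.674 dB

Γ = (94 + j146)/(434 + j146), |Γ| = 0.379
|Γ|² = 0.144, so P_del/P_inc = 1 − |Γ|² = 0.856
ML = −10·log₁₀(1 − |Γ|²)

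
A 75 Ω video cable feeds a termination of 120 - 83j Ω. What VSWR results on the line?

Γ = (Z_L − Z_0)/(Z_L + Z_0) = (45 − j83)/(195 − j83)
|Γ| = 94.4/212 = 0.445
VSWR = (1 + |Γ|)/(1 − |Γ|) = 1.45/0.555

VSWR ≈ 2.61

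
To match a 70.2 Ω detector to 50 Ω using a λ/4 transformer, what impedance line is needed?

Z_qwt ≈ 59.2 Ω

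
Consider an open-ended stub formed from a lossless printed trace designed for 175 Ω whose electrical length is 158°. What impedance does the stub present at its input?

tan(βl) = -0.404
For an open-ended stub, Z_in = −jZ_0·cot(βl) = −jZ_0/tan(βl)

Z_in ≈ +j433 Ω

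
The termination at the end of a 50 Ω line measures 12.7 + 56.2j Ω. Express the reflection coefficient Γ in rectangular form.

Γ = (Z_L − Z_0)/(Z_L + Z_0) = (-37.3 + j56.2)/(62.7 + j56.2)

Γ ≈ 0.116 + j0.793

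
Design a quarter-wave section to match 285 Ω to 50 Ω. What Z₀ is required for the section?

Z_qwt ≈ 119 Ω

Z_qwt = √(Z_0·R_L) = √(50 × 285) = √14250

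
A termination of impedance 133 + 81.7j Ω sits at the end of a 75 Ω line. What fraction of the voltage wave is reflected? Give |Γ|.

|Γ| ≈ 0.448

Γ = (Z_L − Z_0)/(Z_L + Z_0) = (58 + j81.7)/(208 + j81.7)
|Γ| = 100/223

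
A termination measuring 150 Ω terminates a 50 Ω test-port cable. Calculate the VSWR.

For a purely resistive load, VSWR = R_L/Z_0 or Z_0/R_L (whichever > 1) = 150/50

VSWR ≈ 3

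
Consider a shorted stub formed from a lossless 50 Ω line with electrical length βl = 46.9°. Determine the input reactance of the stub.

tan(βl) = 1.07
For a shorted stub, Z_in = jZ_0·tan(βl)

X_in ≈ 53.4 Ω (inductive)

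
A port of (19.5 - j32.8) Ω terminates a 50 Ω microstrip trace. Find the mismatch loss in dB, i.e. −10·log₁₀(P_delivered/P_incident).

Γ = (-30.5 − j32.8)/(69.5 − j32.8), |Γ| = 0.583
|Γ|² = 0.34, so P_del/P_inc = 1 − |Γ|² = 0.66
ML = −10·log₁₀(1 − |Γ|²)

mismatch loss ≈ 1.8 dB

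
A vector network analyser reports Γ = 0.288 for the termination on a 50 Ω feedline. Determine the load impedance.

Z_L = Z_0·(1 + Γ)/(1 − Γ) = 50·(1.29)/(0.712)

Z_L ≈ 90.4 Ω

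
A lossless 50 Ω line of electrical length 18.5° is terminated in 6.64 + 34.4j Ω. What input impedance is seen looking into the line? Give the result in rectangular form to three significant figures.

tan(βl) = tan(18.5°) = 0.335
Z_in = Z_0·(Z_L + jZ_0·tanβl)/(Z_0 + jZ_L·tanβl)
     = 50·(6.64 + j51.1)/(38.5 + j2.22)

Z_in ≈ 12.4 + j65.7 Ω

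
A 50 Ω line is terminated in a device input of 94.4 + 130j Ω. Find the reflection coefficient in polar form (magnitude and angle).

Γ ≈ 0.707 ∠ 29.1°

Γ = (Z_L − Z_0)/(Z_L + Z_0) = (44.4 + j130)/(144.4 + j130)
|Γ| = 137/194 = 0.707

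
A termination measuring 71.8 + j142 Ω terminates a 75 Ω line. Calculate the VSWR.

VSWR ≈ 5.57

Γ = (Z_L − Z_0)/(Z_L + Z_0) = (-3.2 + j142)/(146.8 + j142)
|Γ| = 142/204 = 0.695
VSWR = (1 + |Γ|)/(1 − |Γ|) = 1.7/0.305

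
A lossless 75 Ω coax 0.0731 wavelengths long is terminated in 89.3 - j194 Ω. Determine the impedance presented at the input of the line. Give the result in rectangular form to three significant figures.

Z_in ≈ 20.1 − j74 Ω

βl = 2π × 0.0731 = 26.3°
tan(βl) = tan(26.3°) = 0.495
Z_in = Z_0·(Z_L + jZ_0·tanβl)/(Z_0 + jZ_L·tanβl)
     = 75·(89.3 − j157)/(171 + j44.2)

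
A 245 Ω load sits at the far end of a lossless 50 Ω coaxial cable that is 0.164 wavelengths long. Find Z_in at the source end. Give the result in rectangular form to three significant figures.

Z_in ≈ 13.7 − j28.3 Ω

βl = 2π × 0.164 = 59°
tan(βl) = tan(59°) = 1.67
Z_in = Z_0·(Z_L + jZ_0·tanβl)/(Z_0 + jZ_L·tanβl)
     = 50·(245 + j83.3)/(50 + j408)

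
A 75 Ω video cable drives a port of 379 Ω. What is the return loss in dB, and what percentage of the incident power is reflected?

Γ = (379 − 75)/(379 + 75) = 0.67
RL = −20·log₁₀(0.67) = 3.48 dB
P_refl/P_inc = |Γ|² = 0.448

RL ≈ 3.48 dB; 44.8% of incident power reflected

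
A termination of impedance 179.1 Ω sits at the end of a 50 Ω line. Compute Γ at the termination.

Γ = 0.564

Γ = (Z_L − Z_0)/(Z_L + Z_0) = (179.1 − 50)/(179.1 + 50) = 129.1/229.1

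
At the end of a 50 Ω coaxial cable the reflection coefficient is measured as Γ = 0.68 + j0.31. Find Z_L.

Z_L = Z_0·(1 + Γ)/(1 − Γ) = 50·(1.68 + j0.31)/(0.32 − j0.31)

Z_L ≈ 111 + j156 Ω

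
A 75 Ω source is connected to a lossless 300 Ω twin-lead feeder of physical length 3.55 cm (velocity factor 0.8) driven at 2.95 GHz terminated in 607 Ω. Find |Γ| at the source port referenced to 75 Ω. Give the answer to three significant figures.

λ = v/f = 0.8·c / 2.95 GHz = 0.0814 m
βl = 2π·l/λ = 2π × 0.436 = 157°
tan(βl) = -0.423
Z_in = Z_0·(Z_L + jZ_0·tanβl)/(Z_0 + jZ_L·tanβl) = 413 + j227 Ω
Γ_s = (Z_in − Z_s)/(Z_in + Z_s) = (338 + j227)/(488 + j227), |Γ_s| = 0.756

|Γ| ≈ 0.756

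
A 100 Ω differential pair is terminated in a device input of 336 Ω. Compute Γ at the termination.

Γ = (Z_L − Z_0)/(Z_L + Z_0) = (336 − 100)/(336 + 100) = 236/436

Γ = 0.541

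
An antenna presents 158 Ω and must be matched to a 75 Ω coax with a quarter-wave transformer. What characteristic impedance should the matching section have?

Z_qwt = √(Z_0·R_L) = √(75 × 158) = √11850

Z_qwt ≈ 109 Ω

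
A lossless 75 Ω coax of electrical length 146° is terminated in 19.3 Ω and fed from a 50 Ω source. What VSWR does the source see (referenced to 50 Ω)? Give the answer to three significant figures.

VSWR ≈ 3.65

tan(βl) = -0.675
Z_in = Z_0·(Z_L + jZ_0·tanβl)/(Z_0 + jZ_L·tanβl) = 27.3 − j45.9 Ω
Γ_s = (Z_in − Z_s)/(Z_in + Z_s) = (-22.7 − j45.9)/(77.3 − j45.9), |Γ_s| = 0.57
VSWR = (1 + |Γ_s|)/(1 − |Γ_s|)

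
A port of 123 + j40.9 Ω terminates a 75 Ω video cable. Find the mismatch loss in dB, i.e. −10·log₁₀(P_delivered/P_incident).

Γ = (48 + j40.9)/(198 + j40.9), |Γ| = 0.312
|Γ|² = 0.0973, so P_del/P_inc = 1 − |Γ|² = 0.903
ML = −10·log₁₀(1 − |Γ|²)

mismatch loss ≈ 0.445 dB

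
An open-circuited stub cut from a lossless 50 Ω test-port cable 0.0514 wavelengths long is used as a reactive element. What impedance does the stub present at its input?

βl = 2π × 0.0514 = 18.5°
tan(βl) = 0.335
For an open-circuited stub, Z_in = −jZ_0·cot(βl) = −jZ_0/tan(βl)

Z_in ≈ −j149 Ω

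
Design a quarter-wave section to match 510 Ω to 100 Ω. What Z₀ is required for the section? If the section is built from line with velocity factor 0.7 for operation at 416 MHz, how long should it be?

Z_qwt ≈ 226 Ω; length ≈ 12.6 cm

Z_qwt = √(Z_0·R_L) = √(100 × 510) = √51000
λ = 0.7·c/f = 0.505 m, so l = λ/4 = 0.126 m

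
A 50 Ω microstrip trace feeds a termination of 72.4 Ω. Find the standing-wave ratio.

For a purely resistive load, VSWR = R_L/Z_0 or Z_0/R_L (whichever > 1) = 72.4/50

VSWR ≈ 1.45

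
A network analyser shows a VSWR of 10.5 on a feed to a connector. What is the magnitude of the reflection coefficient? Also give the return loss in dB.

|Γ| ≈ 0.826; return loss ≈ 1.66 dB

|Γ| = (S − 1)/(S + 1) = (10.5 − 1)/(10.5 + 1) = 9.5/11.5
RL = −20·log₁₀|Γ| = −20·log₁₀(0.826)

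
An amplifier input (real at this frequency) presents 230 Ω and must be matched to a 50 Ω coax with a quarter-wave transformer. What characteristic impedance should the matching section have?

Z_qwt ≈ 107 Ω

Z_qwt = √(Z_0·R_L) = √(50 × 230) = √11500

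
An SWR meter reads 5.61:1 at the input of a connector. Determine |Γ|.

|Γ| = (S − 1)/(S + 1) = (5.61 − 1)/(5.61 + 1) = 4.61/6.61

|Γ| ≈ 0.697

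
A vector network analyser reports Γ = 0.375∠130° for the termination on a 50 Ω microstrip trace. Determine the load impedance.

Z_L ≈ 26.5 + j17.7 Ω

Z_L = Z_0·(1 + Γ)/(1 − Γ) = 50·(0.759 + j0.287)/(1.24 − j0.287)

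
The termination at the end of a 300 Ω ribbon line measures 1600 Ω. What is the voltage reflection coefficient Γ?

Γ = (Z_L − Z_0)/(Z_L + Z_0) = (1600 − 300)/(1600 + 300) = 1300/1900

Γ = 0.684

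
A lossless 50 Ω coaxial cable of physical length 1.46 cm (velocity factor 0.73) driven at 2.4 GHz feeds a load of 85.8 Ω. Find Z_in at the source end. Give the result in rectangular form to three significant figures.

Z_in ≈ 36 − j18.4 Ω

λ = v/f = 0.73·c / 2.4 GHz = 0.0912 m
βl = 2π·l/λ = 2π × 0.16 = 57.6°
tan(βl) = tan(57.6°) = 1.58
Z_in = Z_0·(Z_L + jZ_0·tanβl)/(Z_0 + jZ_L·tanβl)
     = 50·(85.8 + j78.8)/(50 + j135)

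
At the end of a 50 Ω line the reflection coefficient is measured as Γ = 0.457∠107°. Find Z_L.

Z_L ≈ 26.8 + j29.6 Ω

Z_L = Z_0·(1 + Γ)/(1 − Γ) = 50·(0.866 + j0.437)/(1.13 − j0.437)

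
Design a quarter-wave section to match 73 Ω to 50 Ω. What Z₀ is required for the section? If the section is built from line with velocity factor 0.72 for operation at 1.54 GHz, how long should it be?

Z_qwt ≈ 60.4 Ω; length ≈ 3.51 cm

Z_qwt = √(Z_0·R_L) = √(50 × 73) = √3650
λ = 0.72·c/f = 0.14 m, so l = λ/4 = 0.0351 m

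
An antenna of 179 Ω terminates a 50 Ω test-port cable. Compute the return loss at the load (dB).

Γ = (179 − 50)/(179 + 50) = 0.563
RL = −20·log₁₀|Γ| = −20·log₁₀(0.563)

RL ≈ 4.98 dB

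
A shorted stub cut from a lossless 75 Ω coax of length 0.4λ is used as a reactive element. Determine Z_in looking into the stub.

βl = 2π × 0.4 = 144°
tan(βl) = -0.727
For a shorted stub, Z_in = jZ_0·tan(βl)

Z_in ≈ −j54.5 Ω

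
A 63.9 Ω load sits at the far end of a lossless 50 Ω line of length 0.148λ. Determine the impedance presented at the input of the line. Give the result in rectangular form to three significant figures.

βl = 2π × 0.148 = 53.3°
tan(βl) = tan(53.3°) = 1.34
Z_in = Z_0·(Z_L + jZ_0·tanβl)/(Z_0 + jZ_L·tanβl)
     = 50·(63.9 + j67)/(50 + j85.7)

Z_in ≈ 45.4 − j10.8 Ω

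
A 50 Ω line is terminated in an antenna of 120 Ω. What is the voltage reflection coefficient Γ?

Γ = 0.412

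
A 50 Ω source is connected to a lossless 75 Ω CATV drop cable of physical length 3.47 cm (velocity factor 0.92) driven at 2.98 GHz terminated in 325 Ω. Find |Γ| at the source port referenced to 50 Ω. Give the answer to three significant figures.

|Γ| ≈ 0.651

λ = v/f = 0.92·c / 2.98 GHz = 0.0926 m
βl = 2π·l/λ = 2π × 0.375 = 135°
tan(βl) = -1
Z_in = Z_0·(Z_L + jZ_0·tanβl)/(Z_0 + jZ_L·tanβl) = 32.7 + j67.2 Ω
Γ_s = (Z_in − Z_s)/(Z_in + Z_s) = (-17.3 + j67.2)/(82.7 + j67.2), |Γ_s| = 0.651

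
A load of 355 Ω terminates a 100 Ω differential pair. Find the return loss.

Γ = (355 − 100)/(355 + 100) = 0.56
RL = −20·log₁₀|Γ| = −20·log₁₀(0.56)

RL ≈ 5.03 dB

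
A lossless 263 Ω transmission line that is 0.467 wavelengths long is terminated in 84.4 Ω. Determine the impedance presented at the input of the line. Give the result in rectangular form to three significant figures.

βl = 2π × 0.467 = 168°
tan(βl) = tan(168°) = -0.21
Z_in = Z_0·(Z_L + jZ_0·tanβl)/(Z_0 + jZ_L·tanβl)
     = 263·(84.4 − j55.3)/(263 − j17.8)

Z_in ≈ 87.7 − j49.4 Ω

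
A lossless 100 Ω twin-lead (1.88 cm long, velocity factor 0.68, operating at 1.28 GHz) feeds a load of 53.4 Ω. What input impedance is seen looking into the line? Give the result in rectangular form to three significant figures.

Z_in ≈ 79.2 + j52.8 Ω

λ = v/f = 0.68·c / 1.28 GHz = 0.159 m
βl = 2π·l/λ = 2π × 0.118 = 42.5°
tan(βl) = tan(42.5°) = 0.915
Z_in = Z_0·(Z_L + jZ_0·tanβl)/(Z_0 + jZ_L·tanβl)
     = 100·(53.4 + j91.5)/(100 + j48.9)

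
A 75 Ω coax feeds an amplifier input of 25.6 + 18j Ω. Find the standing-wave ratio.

Γ = (Z_L − Z_0)/(Z_L + Z_0) = (-49.4 + j18)/(100.6 + j18)
|Γ| = 52.6/102 = 0.514
VSWR = (1 + |Γ|)/(1 − |Γ|) = 1.51/0.486

VSWR ≈ 3.12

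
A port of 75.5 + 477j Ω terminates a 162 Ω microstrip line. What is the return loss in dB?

RL ≈ 0.821 dB

Γ = (-86.5 + j477)/(237.5 + j477), |Γ| = 0.91
RL = −20·log₁₀|Γ| = −20·log₁₀(0.91)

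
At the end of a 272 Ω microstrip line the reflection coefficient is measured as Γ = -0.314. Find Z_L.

Z_L ≈ 142 Ω

Z_L = Z_0·(1 + Γ)/(1 − Γ) = 272·(0.686)/(1.31)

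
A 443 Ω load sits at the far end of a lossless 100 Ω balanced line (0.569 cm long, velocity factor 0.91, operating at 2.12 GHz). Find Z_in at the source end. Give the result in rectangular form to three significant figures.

λ = v/f = 0.91·c / 2.12 GHz = 0.129 m
βl = 2π·l/λ = 2π × 0.0442 = 15.9°
tan(βl) = tan(15.9°) = 0.285
Z_in = Z_0·(Z_L + jZ_0·tanβl)/(Z_0 + jZ_L·tanβl)
     = 100·(443 + j28.5)/(100 + j126)

Z_in ≈ 185 − j205 Ω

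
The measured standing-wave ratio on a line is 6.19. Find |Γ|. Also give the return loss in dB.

|Γ| ≈ 0.722; return loss ≈ 2.83 dB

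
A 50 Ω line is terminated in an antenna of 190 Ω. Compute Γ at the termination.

Γ = (Z_L − Z_0)/(Z_L + Z_0) = (190 − 50)/(190 + 50) = 140/240

Γ = 0.583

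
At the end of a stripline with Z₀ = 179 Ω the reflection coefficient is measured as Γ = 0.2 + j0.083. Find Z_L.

Z_L ≈ 264 + j45.9 Ω

Z_L = Z_0·(1 + Γ)/(1 − Γ) = 179·(1.2 + j0.083)/(0.8 − j0.083)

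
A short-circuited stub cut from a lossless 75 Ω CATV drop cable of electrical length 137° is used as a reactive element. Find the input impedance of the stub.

Z_in ≈ −j69.9 Ω

tan(βl) = -0.933
For a short-circuited stub, Z_in = jZ_0·tan(βl)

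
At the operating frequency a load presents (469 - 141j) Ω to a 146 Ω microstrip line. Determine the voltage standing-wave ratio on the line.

VSWR ≈ 3.53

Γ = (Z_L − Z_0)/(Z_L + Z_0) = (323 − j141)/(615 − j141)
|Γ| = 352/631 = 0.559
VSWR = (1 + |Γ|)/(1 − |Γ|) = 1.56/0.441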